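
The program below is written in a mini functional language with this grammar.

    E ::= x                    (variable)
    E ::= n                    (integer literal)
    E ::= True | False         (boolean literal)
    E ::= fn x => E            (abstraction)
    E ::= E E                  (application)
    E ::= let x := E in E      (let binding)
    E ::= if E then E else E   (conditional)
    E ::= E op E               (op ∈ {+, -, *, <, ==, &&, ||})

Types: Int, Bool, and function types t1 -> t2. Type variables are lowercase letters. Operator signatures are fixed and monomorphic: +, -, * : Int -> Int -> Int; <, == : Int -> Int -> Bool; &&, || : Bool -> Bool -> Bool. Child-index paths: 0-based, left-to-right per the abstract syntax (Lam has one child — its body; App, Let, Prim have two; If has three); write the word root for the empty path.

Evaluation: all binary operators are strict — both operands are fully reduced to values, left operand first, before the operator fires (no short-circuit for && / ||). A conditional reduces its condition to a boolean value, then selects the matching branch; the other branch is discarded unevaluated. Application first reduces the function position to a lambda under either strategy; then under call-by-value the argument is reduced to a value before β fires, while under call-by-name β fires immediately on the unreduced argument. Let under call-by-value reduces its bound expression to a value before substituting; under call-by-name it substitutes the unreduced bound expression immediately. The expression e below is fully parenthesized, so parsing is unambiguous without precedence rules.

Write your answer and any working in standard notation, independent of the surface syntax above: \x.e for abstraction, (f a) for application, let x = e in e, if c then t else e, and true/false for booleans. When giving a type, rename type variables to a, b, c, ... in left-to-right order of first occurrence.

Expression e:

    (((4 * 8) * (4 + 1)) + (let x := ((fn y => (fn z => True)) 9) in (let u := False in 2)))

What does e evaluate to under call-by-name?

Answer: 162

Working:
step 0: (((4 * 8) * (4 + 1)) + (let x = ((\y.(\z.true)) 9) in (let u = false in 2)))
step 1: [delta@0.0] ((32 * (4 + 1)) + (let x = ((\y.(\z.true)) 9) in (let u = false in 2)))
step 2: [delta@0.1] ((32 * 5) + (let x = ((\y.(\z.true)) 9) in (let u = false in 2)))
step 3: [delta@0] (160 + (let x = ((\y.(\z.true)) 9) in (let u = false in 2)))
step 4: [let@1] (160 + (let u = false in 2))
step 5: [let@1] (160 + 2)
step 6: [delta@root] 162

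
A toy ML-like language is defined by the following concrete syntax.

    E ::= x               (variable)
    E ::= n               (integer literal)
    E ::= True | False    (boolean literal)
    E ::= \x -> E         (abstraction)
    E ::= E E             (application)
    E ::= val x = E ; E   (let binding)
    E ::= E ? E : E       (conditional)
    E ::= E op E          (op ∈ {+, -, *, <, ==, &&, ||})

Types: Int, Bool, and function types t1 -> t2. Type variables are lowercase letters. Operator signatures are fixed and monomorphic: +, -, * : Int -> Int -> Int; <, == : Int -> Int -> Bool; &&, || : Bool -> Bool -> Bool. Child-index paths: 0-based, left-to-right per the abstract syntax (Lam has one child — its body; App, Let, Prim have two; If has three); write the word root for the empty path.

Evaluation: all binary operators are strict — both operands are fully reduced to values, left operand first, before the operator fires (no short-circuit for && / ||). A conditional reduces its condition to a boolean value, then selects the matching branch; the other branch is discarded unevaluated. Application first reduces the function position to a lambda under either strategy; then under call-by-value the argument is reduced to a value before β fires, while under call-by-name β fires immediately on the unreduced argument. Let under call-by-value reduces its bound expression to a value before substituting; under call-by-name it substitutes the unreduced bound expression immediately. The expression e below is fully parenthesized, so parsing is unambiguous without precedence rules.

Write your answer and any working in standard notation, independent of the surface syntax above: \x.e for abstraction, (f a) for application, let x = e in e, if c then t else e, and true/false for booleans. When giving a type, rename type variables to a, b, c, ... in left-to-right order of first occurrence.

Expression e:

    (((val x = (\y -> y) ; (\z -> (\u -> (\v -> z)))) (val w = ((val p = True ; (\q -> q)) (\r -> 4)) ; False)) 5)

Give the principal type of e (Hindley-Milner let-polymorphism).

Trace:
y : a
\y._ : a -> a
let x : forall. a -> a
z : b
\v._ : d -> b
\u._ : c -> d -> b
\z._ : b -> c -> d -> b
let p : Bool
q : e
\q._ : e -> e
\r._ : f -> Int
  unify e -> e ~ (f -> Int) -> g
  unify e ~ f -> Int
  unify f -> Int ~ g
_ _ : f -> Int
let w : forall. f -> Int
  unify b -> c -> d -> b ~ Bool -> h
  unify b ~ Bool
  unify c -> d -> Bool ~ h
_ _ : c -> d -> Bool
  unify c -> d -> Bool ~ Int -> i
  unify c ~ Int
  unify d -> Bool ~ i
_ _ : d -> Bool

Answer: a -> Bool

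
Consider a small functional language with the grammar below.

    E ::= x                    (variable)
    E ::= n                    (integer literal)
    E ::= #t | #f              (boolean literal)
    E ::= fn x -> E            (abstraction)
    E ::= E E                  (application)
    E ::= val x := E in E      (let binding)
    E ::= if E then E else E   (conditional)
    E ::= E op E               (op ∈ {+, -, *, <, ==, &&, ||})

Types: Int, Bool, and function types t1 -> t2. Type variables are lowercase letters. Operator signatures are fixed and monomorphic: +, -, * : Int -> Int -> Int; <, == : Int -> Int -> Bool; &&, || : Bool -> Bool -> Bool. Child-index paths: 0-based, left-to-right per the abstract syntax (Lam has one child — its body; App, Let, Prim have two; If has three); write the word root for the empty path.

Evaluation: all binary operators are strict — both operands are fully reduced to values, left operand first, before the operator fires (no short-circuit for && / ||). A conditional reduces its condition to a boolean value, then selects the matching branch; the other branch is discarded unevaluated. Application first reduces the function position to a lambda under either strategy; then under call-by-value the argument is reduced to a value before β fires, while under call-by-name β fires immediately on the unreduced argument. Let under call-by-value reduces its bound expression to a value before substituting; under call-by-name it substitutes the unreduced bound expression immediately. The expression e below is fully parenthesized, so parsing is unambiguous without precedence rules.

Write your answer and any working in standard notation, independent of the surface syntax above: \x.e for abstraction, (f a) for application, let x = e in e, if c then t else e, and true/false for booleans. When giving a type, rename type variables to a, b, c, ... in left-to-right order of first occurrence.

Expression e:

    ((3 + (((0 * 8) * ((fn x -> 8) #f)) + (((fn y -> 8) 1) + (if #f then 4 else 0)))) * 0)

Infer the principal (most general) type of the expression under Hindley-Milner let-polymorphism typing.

Answer: Int

Working:
  unify Int ~ Int
  unify Int ~ Int
  unify Int ~ Int
  unify Int ~ Int
\x._ : a -> Int
  unify a -> Int ~ Bool -> b
  unify a ~ Bool
  unify Int ~ b
_ _ : Int
  unify Int ~ Int
  unify Int ~ Int
\y._ : c -> Int
  unify c -> Int ~ Int -> d
  unify c ~ Int
  unify Int ~ d
_ _ : Int
  unify Int ~ Int
  unify Bool ~ Bool
  unify Int ~ Int
  unify Int ~ Int
  unify Int ~ Int
  unify Int ~ Int
  unify Int ~ Int
  unify Int ~ Int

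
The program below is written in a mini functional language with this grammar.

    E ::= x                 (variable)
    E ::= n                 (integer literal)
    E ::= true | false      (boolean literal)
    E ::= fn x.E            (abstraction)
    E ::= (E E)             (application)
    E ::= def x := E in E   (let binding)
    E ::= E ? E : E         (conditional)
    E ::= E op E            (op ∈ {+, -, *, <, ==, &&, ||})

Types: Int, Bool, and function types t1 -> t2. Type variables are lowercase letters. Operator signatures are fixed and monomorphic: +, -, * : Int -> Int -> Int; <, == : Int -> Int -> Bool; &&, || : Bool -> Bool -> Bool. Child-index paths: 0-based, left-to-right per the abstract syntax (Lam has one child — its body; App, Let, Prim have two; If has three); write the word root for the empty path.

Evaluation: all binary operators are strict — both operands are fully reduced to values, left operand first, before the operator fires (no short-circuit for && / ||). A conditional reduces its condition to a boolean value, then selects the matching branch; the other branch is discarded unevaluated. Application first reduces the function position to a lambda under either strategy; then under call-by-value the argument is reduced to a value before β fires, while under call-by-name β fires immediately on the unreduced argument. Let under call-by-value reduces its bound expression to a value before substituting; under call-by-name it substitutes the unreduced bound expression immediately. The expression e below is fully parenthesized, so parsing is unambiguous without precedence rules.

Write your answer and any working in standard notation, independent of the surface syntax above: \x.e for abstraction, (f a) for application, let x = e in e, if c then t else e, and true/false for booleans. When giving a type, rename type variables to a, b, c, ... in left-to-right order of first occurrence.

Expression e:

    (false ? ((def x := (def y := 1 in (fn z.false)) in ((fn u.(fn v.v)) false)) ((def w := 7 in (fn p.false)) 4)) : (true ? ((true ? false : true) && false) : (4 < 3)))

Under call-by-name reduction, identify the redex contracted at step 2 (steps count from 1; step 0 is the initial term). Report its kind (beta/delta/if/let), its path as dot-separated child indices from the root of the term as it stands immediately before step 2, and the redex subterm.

Working:
step 0: (if false then ((let x = (let y = 1 in (\z.false)) in ((\u.(\v.v)) false)) ((let w = 7 in (\p.false)) 4)) else (if true then ((if true then false else true) && false) else (4 < 3)))
step 1: [if@root] (if true then ((if true then false else true) && false) else (4 < 3))
step 2: [if@root] ((if true then false else true) && false)

Answer: if at root : (if true then ((if true then false else true) && false) else (4 < 3))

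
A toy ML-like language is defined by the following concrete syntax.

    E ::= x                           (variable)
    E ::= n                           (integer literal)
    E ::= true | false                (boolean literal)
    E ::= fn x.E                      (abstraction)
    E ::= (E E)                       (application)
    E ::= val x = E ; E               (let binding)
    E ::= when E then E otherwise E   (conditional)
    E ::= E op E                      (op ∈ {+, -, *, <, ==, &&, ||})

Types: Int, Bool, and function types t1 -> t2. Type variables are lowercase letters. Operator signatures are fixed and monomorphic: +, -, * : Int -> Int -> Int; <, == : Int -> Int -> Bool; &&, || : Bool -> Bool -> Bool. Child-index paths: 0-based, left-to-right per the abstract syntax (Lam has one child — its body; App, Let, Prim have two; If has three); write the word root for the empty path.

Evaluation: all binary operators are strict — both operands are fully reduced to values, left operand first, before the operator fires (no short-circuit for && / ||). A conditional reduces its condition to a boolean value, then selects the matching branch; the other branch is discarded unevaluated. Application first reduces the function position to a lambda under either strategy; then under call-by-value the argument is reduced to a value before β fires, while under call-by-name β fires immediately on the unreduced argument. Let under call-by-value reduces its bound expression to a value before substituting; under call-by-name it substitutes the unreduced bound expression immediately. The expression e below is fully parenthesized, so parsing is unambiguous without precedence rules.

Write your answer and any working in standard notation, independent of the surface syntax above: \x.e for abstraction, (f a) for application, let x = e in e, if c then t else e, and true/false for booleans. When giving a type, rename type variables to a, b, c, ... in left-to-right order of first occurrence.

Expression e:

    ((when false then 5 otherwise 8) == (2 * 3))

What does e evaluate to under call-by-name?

Answer: false

Working:
step 0: ((if false then 5 else 8) == (2 * 3))
step 1: [if@0] (8 == (2 * 3))
step 2: [delta@1] (8 == 6)
step 3: [delta@root] false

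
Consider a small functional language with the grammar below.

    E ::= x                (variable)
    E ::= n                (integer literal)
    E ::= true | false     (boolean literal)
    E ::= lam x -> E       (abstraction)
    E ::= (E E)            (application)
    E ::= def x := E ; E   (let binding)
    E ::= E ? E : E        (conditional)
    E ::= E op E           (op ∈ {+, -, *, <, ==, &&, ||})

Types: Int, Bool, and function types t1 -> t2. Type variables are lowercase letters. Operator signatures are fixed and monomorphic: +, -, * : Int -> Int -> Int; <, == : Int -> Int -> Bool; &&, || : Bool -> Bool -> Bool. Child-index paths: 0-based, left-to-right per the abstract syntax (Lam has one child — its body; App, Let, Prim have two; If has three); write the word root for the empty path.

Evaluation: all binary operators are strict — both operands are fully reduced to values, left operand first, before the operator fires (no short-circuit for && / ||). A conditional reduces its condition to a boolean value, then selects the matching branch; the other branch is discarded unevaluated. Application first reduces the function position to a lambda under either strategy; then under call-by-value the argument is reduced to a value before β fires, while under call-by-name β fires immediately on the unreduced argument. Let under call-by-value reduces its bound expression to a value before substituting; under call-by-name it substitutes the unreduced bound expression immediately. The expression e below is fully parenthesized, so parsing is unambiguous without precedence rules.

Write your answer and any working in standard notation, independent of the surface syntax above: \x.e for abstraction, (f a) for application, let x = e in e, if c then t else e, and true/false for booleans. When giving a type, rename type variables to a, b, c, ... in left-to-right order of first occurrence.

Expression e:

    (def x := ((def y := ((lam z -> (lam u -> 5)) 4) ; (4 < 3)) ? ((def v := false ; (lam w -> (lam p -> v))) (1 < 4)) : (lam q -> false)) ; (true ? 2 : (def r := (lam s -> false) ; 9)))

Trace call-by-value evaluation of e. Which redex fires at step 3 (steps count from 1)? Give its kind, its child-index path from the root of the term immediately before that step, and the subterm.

Answer: delta at 0.0 : (4 < 3)

Working:
step 0: (let x = (if (let y = ((\z.(\u.5)) 4) in (4 < 3)) then ((let v = false in (\w.(\p.v))) (1 < 4)) else (\q.false)) in (if true then 2 else (let r = (\s.false) in 9)))
step 1: [beta@0.0.0] (let x = (if (let y = (\u.5) in (4 < 3)) then ((let v = false in (\w.(\p.v))) (1 < 4)) else (\q.false)) in (if true then 2 else (let r = (\s.false) in 9)))
step 2: [let@0.0] (let x = (if (4 < 3) then ((let v = false in (\w.(\p.v))) (1 < 4)) else (\q.false)) in (if true then 2 else (let r = (\s.false) in 9)))
step 3: [delta@0.0] (let x = (if false then ((let v = false in (\w.(\p.v))) (1 < 4)) else (\q.false)) in (if true then 2 else (let r = (\s.false) in 9)))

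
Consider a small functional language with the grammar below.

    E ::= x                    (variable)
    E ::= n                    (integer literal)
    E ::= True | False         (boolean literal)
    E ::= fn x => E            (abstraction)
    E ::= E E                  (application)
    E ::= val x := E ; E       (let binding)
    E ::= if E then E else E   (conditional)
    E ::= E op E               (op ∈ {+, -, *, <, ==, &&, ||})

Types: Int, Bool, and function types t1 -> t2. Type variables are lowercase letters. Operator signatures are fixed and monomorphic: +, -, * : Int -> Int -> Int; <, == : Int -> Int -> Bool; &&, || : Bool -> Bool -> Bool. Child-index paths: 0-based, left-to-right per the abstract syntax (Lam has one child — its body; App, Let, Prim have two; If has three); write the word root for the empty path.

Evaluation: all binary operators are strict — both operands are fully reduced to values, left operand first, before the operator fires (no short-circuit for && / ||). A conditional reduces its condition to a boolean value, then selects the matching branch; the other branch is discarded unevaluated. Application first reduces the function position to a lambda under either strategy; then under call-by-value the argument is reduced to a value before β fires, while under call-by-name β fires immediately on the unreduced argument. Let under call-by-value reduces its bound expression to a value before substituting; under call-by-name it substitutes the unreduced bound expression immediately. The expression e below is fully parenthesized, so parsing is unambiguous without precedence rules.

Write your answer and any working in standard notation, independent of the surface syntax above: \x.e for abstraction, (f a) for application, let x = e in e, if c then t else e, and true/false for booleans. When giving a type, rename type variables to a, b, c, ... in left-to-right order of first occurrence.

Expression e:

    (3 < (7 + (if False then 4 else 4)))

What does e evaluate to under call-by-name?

Answer: true

Trace:
step 0: (3 < (7 + (if false then 4 else 4)))
step 1: [if@1.1] (3 < (7 + 4))
step 2: [delta@1] (3 < 11)
step 3: [delta@root] true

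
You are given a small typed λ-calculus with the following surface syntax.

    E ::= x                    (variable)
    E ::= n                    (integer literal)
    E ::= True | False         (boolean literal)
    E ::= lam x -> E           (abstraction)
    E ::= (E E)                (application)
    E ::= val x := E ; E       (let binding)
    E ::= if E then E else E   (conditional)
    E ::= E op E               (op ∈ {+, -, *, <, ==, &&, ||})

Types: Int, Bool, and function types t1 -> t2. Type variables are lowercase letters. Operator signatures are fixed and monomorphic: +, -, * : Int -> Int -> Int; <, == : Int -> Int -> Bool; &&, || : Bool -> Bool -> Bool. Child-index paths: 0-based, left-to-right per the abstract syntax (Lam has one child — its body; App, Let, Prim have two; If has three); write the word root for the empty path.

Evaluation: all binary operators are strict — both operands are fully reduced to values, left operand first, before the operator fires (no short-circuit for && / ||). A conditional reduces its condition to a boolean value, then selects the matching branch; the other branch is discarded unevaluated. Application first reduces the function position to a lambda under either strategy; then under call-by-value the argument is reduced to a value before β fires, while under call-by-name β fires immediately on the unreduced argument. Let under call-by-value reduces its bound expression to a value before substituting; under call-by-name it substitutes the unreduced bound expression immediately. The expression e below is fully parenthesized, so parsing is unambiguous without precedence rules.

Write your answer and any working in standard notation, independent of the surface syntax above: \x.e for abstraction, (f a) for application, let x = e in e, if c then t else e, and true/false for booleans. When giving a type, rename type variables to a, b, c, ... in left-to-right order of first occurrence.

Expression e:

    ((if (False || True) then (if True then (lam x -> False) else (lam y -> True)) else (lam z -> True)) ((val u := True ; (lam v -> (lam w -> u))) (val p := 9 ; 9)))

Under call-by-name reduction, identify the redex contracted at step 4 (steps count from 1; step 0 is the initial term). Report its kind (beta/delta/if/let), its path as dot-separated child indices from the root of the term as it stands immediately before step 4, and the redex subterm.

Answer: beta at root : ((\x.false) ((let u = true in (\v.(\w.u))) (let p = 9 in 9)))

Trace:
step 0: ((if (false || true) then (if true then (\x.false) else (\y.true)) else (\z.true)) ((let u = true in (\v.(\w.u))) (let p = 9 in 9)))
step 1: [delta@0.0] ((if true then (if true then (\x.false) else (\y.true)) else (\z.true)) ((let u = true in (\v.(\w.u))) (let p = 9 in 9)))
step 2: [if@0] ((if true then (\x.false) else (\y.true)) ((let u = true in (\v.(\w.u))) (let p = 9 in 9)))
step 3: [if@0] ((\x.false) ((let u = true in (\v.(\w.u))) (let p = 9 in 9)))
step 4: [beta@root] false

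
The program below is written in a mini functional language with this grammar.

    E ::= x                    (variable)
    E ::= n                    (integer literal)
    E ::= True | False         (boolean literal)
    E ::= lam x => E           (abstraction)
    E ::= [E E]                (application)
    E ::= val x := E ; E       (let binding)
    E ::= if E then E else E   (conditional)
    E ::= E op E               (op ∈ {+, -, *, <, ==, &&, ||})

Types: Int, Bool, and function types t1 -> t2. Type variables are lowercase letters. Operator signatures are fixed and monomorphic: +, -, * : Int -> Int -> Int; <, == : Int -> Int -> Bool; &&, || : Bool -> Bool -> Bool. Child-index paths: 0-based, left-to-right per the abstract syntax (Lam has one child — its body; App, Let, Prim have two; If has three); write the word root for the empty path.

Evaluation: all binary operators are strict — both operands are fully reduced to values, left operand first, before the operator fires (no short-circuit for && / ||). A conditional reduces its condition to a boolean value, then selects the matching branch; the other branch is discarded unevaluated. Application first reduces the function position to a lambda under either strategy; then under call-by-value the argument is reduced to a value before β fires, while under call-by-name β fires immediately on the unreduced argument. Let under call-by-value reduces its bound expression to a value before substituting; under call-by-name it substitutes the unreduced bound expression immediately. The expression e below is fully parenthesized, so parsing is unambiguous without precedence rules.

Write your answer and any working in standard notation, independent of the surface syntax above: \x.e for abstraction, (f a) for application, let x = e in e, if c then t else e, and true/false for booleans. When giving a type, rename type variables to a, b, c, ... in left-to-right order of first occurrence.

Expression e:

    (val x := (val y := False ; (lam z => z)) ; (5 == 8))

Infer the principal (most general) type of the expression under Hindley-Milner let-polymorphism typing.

Trace:
let y : Bool
z : a
\z._ : a -> a
let x : forall. a -> a
  unify Int ~ Int
  unify Int ~ Int

Answer: Bool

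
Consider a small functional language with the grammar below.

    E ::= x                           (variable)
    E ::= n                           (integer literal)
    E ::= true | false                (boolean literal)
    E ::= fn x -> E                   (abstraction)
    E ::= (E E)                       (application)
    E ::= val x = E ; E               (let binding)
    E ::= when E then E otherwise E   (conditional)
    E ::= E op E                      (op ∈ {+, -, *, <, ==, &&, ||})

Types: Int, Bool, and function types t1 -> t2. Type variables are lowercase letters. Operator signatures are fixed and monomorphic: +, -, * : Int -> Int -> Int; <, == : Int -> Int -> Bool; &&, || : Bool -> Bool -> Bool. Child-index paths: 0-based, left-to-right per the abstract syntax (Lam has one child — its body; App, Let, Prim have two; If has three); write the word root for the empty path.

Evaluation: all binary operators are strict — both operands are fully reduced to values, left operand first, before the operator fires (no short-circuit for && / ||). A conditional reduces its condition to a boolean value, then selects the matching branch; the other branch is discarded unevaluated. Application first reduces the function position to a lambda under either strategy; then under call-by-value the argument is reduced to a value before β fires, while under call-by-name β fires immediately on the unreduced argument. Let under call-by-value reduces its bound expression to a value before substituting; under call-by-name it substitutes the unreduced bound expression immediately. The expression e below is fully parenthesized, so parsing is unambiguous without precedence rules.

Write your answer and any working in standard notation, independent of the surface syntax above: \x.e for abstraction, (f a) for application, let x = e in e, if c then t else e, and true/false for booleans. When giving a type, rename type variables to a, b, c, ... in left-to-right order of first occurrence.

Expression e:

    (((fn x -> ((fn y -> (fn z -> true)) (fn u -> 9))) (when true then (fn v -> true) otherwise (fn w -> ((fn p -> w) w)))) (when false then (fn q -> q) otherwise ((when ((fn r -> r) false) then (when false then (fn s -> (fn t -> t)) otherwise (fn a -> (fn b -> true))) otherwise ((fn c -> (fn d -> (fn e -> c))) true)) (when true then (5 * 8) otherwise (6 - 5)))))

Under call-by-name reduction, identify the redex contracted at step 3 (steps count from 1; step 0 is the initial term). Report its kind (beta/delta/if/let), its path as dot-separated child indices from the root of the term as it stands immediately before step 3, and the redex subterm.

Trace:
step 0: (((\x.((\y.(\z.true)) (\u.9))) (if true then (\v.true) else (\w.((\p.w) w)))) (if false then (\q.q) else ((if ((\r.r) false) then (if false then (\s.(\t.t)) else (\a.(\b.true))) else ((\c.(\d.(\e.c))) true)) (if true then (5 * 8) else (6 - 5)))))
step 1: [beta@0] (((\y.(\z.true)) (\u.9)) (if false then (\q.q) else ((if ((\r.r) false) then (if false then (\s.(\t.t)) else (\a.(\b.true))) else ((\c.(\d.(\e.c))) true)) (if true then (5 * 8) else (6 - 5)))))
step 2: [beta@0] ((\z.true) (if false then (\q.q) else ((if ((\r.r) false) then (if false then (\s.(\t.t)) else (\a.(\b.true))) else ((\c.(\d.(\e.c))) true)) (if true then (5 * 8) else (6 - 5)))))
step 3: [beta@root] true

Answer: beta at root : ((\z.true) (if false then (\q.q) else ((if ((\r.r) false) then (if false then (\s.(\t.t)) else (\a.(\b.true))) else ((\c.(\d.(\e.c))) true)) (if true then (5 * 8) else (6 - 5)))))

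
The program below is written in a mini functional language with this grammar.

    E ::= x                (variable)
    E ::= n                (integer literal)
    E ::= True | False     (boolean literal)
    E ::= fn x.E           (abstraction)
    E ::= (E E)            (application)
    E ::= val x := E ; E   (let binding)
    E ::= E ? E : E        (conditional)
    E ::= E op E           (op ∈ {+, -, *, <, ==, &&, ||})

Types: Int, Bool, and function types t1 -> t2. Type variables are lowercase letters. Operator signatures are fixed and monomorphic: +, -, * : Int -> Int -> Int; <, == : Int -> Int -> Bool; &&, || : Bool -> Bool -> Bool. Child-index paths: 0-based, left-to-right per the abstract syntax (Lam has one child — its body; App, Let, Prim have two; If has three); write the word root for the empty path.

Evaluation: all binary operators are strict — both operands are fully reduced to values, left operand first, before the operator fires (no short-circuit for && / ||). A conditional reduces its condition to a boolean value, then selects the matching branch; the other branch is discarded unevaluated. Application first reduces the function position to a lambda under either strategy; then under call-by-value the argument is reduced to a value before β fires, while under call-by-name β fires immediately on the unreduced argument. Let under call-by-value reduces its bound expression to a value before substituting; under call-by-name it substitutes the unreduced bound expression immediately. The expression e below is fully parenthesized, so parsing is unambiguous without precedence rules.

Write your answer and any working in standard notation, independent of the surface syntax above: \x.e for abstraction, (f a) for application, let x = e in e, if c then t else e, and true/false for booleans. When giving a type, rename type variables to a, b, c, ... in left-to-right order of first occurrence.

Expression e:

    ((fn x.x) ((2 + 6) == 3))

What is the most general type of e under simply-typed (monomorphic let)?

Answer: Bool

Working:
x : a
\x._ : a -> a
  unify Int ~ Int
  unify Int ~ Int
  unify Int ~ Int
  unify Int ~ Int
  unify a -> a ~ Bool -> b
  unify a ~ Bool
  unify Bool ~ b
_ _ : Bool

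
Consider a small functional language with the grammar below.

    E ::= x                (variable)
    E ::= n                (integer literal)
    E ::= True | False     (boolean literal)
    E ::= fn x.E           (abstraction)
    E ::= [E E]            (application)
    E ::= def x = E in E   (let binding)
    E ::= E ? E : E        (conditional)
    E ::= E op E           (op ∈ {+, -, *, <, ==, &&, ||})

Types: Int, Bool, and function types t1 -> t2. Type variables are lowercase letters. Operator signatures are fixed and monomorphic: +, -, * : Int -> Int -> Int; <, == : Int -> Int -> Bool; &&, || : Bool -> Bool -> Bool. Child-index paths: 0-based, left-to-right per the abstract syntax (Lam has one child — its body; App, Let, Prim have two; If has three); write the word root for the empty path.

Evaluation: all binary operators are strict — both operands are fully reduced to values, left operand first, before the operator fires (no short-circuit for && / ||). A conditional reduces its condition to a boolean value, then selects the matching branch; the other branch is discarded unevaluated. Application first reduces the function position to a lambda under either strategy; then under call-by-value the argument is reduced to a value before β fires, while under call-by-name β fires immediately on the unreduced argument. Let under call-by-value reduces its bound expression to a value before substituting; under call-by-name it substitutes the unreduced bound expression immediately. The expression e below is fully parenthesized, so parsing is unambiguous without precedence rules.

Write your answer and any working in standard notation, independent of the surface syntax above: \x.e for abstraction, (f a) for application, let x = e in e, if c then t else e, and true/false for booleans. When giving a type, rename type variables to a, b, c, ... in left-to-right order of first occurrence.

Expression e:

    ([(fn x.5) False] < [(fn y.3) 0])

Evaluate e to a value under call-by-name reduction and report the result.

Answer: false

Trace:
step 0: (((\x.5) false) < ((\y.3) 0))
step 1: [beta@0] (5 < ((\y.3) 0))
step 2: [beta@1] (5 < 3)
step 3: [delta@root] false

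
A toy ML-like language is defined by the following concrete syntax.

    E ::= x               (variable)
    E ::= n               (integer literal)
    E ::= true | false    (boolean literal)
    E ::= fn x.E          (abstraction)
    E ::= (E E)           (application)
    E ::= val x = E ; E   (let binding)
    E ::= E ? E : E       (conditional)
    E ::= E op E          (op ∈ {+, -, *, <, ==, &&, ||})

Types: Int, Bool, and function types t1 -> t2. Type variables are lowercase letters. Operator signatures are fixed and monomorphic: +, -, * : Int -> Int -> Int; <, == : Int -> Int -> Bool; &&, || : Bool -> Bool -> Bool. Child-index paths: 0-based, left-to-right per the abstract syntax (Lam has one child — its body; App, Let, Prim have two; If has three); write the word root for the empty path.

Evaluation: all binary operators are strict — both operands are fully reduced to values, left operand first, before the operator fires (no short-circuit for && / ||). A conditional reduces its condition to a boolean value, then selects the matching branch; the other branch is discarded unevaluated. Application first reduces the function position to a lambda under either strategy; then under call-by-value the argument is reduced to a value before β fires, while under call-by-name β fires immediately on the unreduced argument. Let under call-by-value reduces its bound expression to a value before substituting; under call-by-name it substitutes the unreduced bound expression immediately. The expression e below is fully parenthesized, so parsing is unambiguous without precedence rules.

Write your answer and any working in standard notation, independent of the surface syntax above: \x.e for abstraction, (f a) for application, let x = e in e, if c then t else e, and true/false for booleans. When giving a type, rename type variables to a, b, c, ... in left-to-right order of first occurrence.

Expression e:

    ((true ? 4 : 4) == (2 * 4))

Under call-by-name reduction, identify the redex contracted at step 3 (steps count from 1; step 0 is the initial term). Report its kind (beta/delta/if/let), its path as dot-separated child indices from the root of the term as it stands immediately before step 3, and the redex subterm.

Working:
step 0: ((if true then 4 else 4) == (2 * 4))
step 1: [if@0] (4 == (2 * 4))
step 2: [delta@1] (4 == 8)
step 3: [delta@root] false

Answer: delta at root : (4 == 8)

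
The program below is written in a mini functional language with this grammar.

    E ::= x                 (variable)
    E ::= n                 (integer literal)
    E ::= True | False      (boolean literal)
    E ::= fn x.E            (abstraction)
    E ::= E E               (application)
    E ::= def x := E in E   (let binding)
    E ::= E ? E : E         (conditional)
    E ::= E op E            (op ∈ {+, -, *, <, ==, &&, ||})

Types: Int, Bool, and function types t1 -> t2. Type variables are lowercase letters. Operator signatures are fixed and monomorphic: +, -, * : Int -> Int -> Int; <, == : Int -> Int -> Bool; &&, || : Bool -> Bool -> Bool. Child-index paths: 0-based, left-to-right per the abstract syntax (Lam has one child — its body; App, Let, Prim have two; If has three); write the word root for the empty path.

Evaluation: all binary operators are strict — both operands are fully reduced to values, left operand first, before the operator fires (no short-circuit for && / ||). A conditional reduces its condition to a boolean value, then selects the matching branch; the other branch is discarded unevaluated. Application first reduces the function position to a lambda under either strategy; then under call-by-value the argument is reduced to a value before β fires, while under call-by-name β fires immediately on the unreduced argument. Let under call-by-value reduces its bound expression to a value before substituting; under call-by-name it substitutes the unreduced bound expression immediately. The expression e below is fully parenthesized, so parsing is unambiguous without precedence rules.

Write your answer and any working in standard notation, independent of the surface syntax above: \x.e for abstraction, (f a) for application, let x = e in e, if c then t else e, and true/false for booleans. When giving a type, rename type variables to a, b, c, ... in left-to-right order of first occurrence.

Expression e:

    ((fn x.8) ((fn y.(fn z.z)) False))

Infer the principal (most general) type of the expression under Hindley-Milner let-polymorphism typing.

Answer: Int

Trace:
\x._ : a -> Int
z : c
\z._ : c -> c
\y._ : b -> c -> c
  unify b -> c -> c ~ Bool -> d
  unify b ~ Bool
  unify c -> c ~ d
_ _ : c -> c
  unify a -> Int ~ (c -> c) -> e
  unify a ~ c -> c
  unify Int ~ e
_ _ : Int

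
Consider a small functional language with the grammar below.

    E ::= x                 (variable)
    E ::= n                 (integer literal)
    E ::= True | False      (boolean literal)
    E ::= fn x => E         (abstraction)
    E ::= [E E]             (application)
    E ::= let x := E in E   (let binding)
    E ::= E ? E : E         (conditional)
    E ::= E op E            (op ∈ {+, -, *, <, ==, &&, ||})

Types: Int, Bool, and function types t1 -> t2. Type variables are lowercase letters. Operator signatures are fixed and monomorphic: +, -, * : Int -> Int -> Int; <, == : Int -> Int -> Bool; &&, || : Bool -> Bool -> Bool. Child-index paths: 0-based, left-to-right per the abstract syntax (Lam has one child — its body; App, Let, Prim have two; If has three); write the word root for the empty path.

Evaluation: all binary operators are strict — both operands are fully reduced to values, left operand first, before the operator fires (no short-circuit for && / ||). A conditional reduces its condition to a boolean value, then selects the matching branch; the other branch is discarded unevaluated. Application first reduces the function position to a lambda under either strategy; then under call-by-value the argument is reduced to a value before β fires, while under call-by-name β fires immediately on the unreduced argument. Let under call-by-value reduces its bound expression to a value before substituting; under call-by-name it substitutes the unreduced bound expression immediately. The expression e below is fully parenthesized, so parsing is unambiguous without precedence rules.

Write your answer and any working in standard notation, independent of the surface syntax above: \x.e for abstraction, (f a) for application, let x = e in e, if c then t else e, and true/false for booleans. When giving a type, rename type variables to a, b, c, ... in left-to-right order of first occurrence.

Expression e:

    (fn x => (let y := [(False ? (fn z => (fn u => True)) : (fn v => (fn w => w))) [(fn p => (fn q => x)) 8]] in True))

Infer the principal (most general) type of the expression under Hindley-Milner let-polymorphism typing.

Answer: a -> Bool

Derivation:
  unify Bool ~ Bool
\u._ : c -> Bool
\z._ : b -> c -> Bool
w : e
\w._ : e -> e
\v._ : d -> e -> e
  unify b -> c -> Bool ~ d -> e -> e
  unify b ~ d
  unify c -> Bool ~ e -> e
  unify c ~ e
  unify Bool ~ e
x : a
\q._ : g -> a
\p._ : f -> g -> a
  unify f -> g -> a ~ Int -> h
  unify f ~ Int
  unify g -> a ~ h
_ _ : g -> a
  unify d -> Bool -> Bool ~ (g -> a) -> i
  unify d ~ g -> a
  unify Bool -> Bool ~ i
_ _ : Bool -> Bool
let y : Bool -> Bool
\x._ : a -> Bool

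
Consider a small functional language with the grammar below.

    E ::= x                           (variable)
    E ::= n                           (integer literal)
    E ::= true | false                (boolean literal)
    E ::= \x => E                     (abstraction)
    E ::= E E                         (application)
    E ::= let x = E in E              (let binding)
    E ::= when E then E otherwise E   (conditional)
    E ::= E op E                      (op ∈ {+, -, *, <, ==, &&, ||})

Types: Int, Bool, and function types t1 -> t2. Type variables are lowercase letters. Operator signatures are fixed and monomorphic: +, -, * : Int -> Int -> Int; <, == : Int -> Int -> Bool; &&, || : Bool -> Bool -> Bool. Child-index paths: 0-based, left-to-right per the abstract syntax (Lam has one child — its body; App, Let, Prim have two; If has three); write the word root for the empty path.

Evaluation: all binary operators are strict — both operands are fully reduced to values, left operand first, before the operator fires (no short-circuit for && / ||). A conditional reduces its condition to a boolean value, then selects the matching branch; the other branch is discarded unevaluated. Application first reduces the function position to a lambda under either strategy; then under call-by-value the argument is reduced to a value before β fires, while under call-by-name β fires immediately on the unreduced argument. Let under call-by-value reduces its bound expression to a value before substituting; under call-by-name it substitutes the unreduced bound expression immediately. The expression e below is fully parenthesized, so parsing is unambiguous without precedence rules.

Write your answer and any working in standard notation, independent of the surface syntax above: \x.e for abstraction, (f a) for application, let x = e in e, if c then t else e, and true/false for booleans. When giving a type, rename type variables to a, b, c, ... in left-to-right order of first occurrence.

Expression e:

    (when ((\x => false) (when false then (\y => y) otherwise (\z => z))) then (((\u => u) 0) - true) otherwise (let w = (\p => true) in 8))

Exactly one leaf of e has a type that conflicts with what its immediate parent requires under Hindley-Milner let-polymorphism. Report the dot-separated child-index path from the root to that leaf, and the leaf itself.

Derivation:
\x._ : a -> Bool
  unify Bool ~ Bool
y : b
\y._ : b -> b
z : c
\z._ : c -> c
  unify b -> b ~ c -> c
  unify b ~ c
  unify c ~ c
  unify a -> Bool ~ (c -> c) -> d
  unify a ~ c -> c
  unify Bool ~ d
_ _ : Bool
  unify Bool ~ Bool
u : e
\u._ : e -> e
  unify e -> e ~ Int -> f
  unify e ~ Int
  unify Int ~ f
_ _ : Int
  unify Int ~ Int
  unify Bool ~ Int
  FAIL: mismatch Bool ~ Int

Answer: 1.1 : true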